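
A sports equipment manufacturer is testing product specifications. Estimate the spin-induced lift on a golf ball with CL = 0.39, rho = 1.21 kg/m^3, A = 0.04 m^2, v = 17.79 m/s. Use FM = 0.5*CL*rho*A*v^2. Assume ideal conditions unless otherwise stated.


FM = 0.5 * CL * rho * A * v^2
FM = 0.5 * 0.39 * 1.21 * 0.04 * 17.79^2
v^2 = 316.4841
FM = 0.5 * 0.39 * 1.21 * 0.04 * 316.4841 = 2.987 N

2.987 N


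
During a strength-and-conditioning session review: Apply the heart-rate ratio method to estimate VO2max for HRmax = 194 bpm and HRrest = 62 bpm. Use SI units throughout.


VO2max = 15.3 * HRmax / HRrest
VO2max = 15.3 * 194 / 62
VO2max = 2968.2 / 62 = 47.8742 mL/kg/min

47.8742 mL/kg/min


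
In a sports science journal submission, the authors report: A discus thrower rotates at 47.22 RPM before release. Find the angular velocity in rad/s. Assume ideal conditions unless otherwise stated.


omega = RPM * 2 * pi / 60
omega = 47.22 * 2 * 3.14159 / 60
omega = 296.692 / 60 = 4.9449 rad/s

4.9449 rad/s


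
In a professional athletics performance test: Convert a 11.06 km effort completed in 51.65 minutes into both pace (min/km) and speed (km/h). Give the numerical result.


Pace = time / distance = 51.65 min / 11.06 km = 4.67 min/km
Speed = distance / time_in_hours = 11.06 / 0.8608 hr
Speed = 12.848 km/h

4.67 min/km, 12.848 km/h


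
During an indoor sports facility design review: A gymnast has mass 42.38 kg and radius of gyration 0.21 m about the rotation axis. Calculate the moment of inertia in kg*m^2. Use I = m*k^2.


I = m * k^2
I = 42.38 * 0.21^2
I = 42.38 * 0.0441 = 1.869 kg*m^2

1.869 kg*m^2


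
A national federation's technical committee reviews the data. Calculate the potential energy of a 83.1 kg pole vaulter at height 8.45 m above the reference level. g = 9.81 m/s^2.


PE = m * g * h
PE = 83.1 * 9.81 * 8.45
PE = 815.211 * 8.45 = 6888.5329 J

6888.5329 J


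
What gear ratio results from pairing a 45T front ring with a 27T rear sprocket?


GR = front_teeth / rear_teeth
GR = 45 / 27
GR = 1.6667

1.6667


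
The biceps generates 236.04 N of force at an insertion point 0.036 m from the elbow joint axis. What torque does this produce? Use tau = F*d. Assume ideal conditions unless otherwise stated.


tau = F * d
tau = 236.04 * 0.036
tau = 8.4974 N*m

8.4974 N*m


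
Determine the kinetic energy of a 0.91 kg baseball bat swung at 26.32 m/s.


KE = 0.5 * m * v^2
KE = 0.5 * 0.91 * 26.32^2
KE = 0.5 * 0.91 * 692.7424 = 315.1978 J

315.1978 J


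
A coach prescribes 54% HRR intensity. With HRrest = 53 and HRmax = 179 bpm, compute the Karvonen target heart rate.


Target = HRrest + pct*(HRmax - HRrest)
Heart rate reserve = HRmax - HRrest = 179 - 53 = 126 bpm
Fraction = 54% = 0.54
Target = 53 + 0.54 * 126
Target = 53 + 68.04 = 121.04 bpm

121.04 bpm


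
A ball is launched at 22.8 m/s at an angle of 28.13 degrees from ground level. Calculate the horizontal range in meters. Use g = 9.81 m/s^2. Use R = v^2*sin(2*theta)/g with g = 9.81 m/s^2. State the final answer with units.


R = v^2 * sin(2*theta) / g
Convert angle to radians: theta = 28.13 deg = 0.491 rad
sin(2*theta) = sin(0.9819) = 0.8316
R = 22.8^2 * 0.8316 / 9.81
R = 519.84 * 0.8316 / 9.81 = 44.0654 m

44.0654 m


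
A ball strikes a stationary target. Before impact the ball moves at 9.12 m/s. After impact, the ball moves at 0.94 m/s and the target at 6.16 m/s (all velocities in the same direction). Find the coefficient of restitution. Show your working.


e = (v2_after - v1_after) / (v1_before - v2_before)
Numerator = 6.16 - 0.94 = 5.22
Denominator = 9.12 - 0 = 9.12
e = 5.22 / 9.12 = 0.5724

0.5724


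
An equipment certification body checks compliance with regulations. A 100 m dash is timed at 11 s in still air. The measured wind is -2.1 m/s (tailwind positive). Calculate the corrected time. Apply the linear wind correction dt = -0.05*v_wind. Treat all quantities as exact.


dt = -0.05 * v_wind = -0.05 * -2.1 = 0.105 s
t_corrected = t_still + dt = 11 + (0.105)
t_corrected = 11.105 s

11.105 s


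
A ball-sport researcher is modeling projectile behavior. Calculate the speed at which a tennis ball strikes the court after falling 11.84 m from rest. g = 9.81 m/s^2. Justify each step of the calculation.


v = sqrt(2 * g * h)
v = sqrt(2 * 9.81 * 11.84)
v = sqrt(232.3008) = 15.2414 m/s

15.2414 m/s


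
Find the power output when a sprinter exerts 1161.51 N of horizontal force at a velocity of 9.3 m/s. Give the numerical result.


P = F * v
P = 1161.51 * 9.3
P = 10802.043 W

10802.043 W


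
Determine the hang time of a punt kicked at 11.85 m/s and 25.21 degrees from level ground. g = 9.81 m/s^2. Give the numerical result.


T = 2*v*sin(theta)/g
sin(theta) = sin(25.21 deg) = 0.4259
T = 2*11.85*0.4259 / 9.81
T = 10.0947 / 9.81 = 1.029 s

1.029 s


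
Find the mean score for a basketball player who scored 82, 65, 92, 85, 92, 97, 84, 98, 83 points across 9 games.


Average = sum / n
Sum = 778
Average = 778 / 9 = 86.4444

86.4444


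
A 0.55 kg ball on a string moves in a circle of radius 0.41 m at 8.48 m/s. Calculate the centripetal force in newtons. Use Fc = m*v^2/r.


Fc = m * v^2 / r
v^2 = 8.48^2 = 71.9104
Fc = 0.55 * 71.9104 / 0.41
Fc = 39.5507 / 0.41 = 96.4652 N

96.4652 N


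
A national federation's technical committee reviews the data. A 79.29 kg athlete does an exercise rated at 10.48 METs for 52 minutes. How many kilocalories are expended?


kcal = MET * mass * time_hr
Convert time: 52 min = 0.8667 hr
kcal = 10.48 * 79.29 * 0.8667
kcal = 720.1646 kcal

720.1646 kcal


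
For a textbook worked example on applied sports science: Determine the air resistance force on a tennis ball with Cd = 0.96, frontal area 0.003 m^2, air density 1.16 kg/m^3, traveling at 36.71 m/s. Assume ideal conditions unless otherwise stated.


Fd = 0.5 * Cd * rho * A * v^2
Fd = 0.5 * 0.96 * 1.16 * 0.003 * 36.71^2
v^2 = 1347.6241
Fd = 0.5 * 0.96 * 1.16 * 0.003 * 1347.6241 = 2.2511 N

2.2511 N


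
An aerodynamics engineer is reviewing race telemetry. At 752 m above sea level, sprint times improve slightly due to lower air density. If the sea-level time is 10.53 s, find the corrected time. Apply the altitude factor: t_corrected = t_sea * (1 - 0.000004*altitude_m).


Correction factor = 1 - 0.000004 * 752 = 0.996992
t_corrected = t_sea * factor = 10.53 * 0.996992
t_corrected = 10.4983 s

10.4983 s


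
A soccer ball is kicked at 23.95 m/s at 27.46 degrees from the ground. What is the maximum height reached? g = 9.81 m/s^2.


H = (v*sin(theta))^2 / (2*g)
vy = v*sin(theta) = 23.95 * sin(27.46 deg) = 11.044 m/s
H = vy^2 / (2*g) = 121.9709 / (2*9.81)
H = 121.9709 / 19.62 = 6.2167 m

6.2167 m


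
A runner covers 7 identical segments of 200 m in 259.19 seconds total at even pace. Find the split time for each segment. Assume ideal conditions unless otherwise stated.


Split time = total_time / n_laps = 259.19 / 7
Split time = 37.0271 s per lap

37.0271 s


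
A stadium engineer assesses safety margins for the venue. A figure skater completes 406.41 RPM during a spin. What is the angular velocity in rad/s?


omega = RPM * 2 * pi / 60
omega = 406.41 * 2 * 3.14159 / 60
omega = 2553.5493 / 60 = 42.5592 rad/s

42.5592 rad/s


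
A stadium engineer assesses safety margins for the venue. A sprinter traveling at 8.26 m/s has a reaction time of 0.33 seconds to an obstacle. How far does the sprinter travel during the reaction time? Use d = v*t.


d = v * t
d = 8.26 * 0.33
d = 2.7258 m

2.7258 m


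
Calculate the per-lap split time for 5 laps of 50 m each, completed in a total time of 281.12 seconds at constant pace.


Split time = total_time / n_laps = 281.12 / 5
Split time = 56.224 s per lap

56.224 s


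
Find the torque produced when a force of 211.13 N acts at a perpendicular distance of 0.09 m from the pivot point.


tau = F * d
tau = 211.13 * 0.09
tau = 19.0017 N*m

19.0017 N*m


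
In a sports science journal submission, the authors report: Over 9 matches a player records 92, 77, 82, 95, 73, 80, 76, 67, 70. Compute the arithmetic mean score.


Average = sum / n
Sum = 712
Average = 712 / 9 = 79.1111

79.1111


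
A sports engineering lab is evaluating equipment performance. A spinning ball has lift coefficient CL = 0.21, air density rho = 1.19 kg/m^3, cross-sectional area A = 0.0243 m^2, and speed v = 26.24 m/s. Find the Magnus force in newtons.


FM = 0.5 * CL * rho * A * v^2
FM = 0.5 * 0.21 * 1.19 * 0.0243 * 26.24^2
v^2 = 688.5376
FM = 0.5 * 0.21 * 1.19 * 0.0243 * 688.5376 = 2.0906 N

2.0906 N


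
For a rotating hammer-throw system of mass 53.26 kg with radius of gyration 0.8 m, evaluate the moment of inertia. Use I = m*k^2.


I = m * k^2
I = 53.26 * 0.8^2
I = 53.26 * 0.64 = 34.0864 kg*m^2

34.0864 kg*m^2


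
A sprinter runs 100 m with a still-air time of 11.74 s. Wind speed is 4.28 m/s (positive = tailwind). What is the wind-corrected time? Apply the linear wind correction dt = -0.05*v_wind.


dt = -0.05 * v_wind = -0.05 * 4.28 = -0.214 s
t_corrected = t_still + dt = 11.74 + (-0.214)
t_corrected = 11.526 s

11.526 s


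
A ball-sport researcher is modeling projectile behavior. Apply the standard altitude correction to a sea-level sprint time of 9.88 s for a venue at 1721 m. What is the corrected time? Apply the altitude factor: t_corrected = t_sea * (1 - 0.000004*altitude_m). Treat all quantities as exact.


Correction factor = 1 - 0.000004 * 1721 = 0.993116
t_corrected = t_sea * factor = 9.88 * 0.993116
t_corrected = 9.812 s

9.812 s


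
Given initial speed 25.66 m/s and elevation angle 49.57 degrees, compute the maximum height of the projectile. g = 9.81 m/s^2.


H = (v*sin(theta))^2 / (2*g)
vy = v*sin(theta) = 25.66 * sin(49.57 deg) = 19.5324 m/s
H = vy^2 / (2*g) = 381.5132 / (2*9.81)
H = 381.5132 / 19.62 = 19.4451 m

19.4451 m


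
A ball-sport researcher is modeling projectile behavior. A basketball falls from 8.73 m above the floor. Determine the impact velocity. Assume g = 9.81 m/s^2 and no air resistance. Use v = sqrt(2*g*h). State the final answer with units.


v = sqrt(2 * g * h)
v = sqrt(2 * 9.81 * 8.73)
v = sqrt(171.2826) = 13.0875 m/s

13.0875 m/s


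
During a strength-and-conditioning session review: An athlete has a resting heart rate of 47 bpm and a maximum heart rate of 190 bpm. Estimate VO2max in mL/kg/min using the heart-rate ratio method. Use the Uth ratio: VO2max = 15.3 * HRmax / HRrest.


VO2max = 15.3 * HRmax / HRrest
VO2max = 15.3 * 190 / 47
VO2max = 2907 / 47 = 61.8511 mL/kg/min

61.8511 mL/kg/min


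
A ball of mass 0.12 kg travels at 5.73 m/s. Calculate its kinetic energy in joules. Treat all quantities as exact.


KE = 0.5 * m * v^2
KE = 0.5 * 0.12 * 5.73^2
KE = 0.5 * 0.12 * 32.8329 = 1.97 J

1.97 J


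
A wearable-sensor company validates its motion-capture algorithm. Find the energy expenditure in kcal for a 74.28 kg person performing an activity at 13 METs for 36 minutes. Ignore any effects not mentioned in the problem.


kcal = MET * mass * time_hr
Convert time: 36 min = 0.6 hr
kcal = 13 * 74.28 * 0.6
kcal = 579.384 kcal

579.384 kcal


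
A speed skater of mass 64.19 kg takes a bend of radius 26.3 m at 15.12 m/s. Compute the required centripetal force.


Fc = m * v^2 / r
v^2 = 15.12^2 = 228.6144
Fc = 64.19 * 228.6144 / 26.3
Fc = 14674.7583 / 26.3 = 557.9756 N

557.9756 N


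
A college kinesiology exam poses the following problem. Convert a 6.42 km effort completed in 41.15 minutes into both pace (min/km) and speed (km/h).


Pace = time / distance = 41.15 min / 6.42 km = 6.4097 min/km
Speed = distance / time_in_hours = 6.42 / 0.6858 hr
Speed = 9.3609 km/h

6.4097 min/km, 9.3609 km/h


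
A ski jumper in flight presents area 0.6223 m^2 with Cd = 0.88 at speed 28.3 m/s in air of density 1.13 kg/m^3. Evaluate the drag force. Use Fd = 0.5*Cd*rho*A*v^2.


Fd = 0.5 * Cd * rho * A * v^2
Fd = 0.5 * 0.88 * 1.13 * 0.6223 * 28.3^2
v^2 = 800.89
Fd = 0.5 * 0.88 * 1.13 * 0.6223 * 800.89 = 247.8014 N

247.8014 N


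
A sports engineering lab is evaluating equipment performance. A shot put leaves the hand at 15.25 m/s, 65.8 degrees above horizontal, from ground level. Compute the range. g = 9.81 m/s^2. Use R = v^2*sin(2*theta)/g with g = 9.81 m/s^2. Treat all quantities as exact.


R = v^2 * sin(2*theta) / g
Convert angle to radians: theta = 65.8 deg = 1.1484 rad
sin(2*theta) = sin(2.2969) = 0.7478
R = 15.25^2 * 0.7478 / 9.81
R = 232.5625 * 0.7478 / 9.81 = 17.7278 m

17.7278 m


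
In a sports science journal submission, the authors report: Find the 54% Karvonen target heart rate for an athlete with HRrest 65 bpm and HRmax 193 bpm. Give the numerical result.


Target = HRrest + pct*(HRmax - HRrest)
Heart rate reserve = HRmax - HRrest = 193 - 65 = 128 bpm
Fraction = 54% = 0.54
Target = 65 + 0.54 * 128
Target = 65 + 69.12 = 134.12 bpm

134.12 bpm


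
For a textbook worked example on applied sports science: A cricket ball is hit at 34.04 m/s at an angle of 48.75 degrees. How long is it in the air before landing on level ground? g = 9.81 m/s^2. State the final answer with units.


T = 2*v*sin(theta)/g
sin(theta) = sin(48.75 deg) = 0.7518
T = 2*34.04*0.7518 / 9.81
T = 51.1853 / 9.81 = 5.2177 s

5.2177 s


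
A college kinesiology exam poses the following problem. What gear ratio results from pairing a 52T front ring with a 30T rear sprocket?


GR = front_teeth / rear_teeth
GR = 52 / 30
GR = 1.7333

1.7333


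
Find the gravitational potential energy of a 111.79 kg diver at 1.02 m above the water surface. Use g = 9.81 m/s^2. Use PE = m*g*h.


PE = m * g * h
PE = 111.79 * 9.81 * 1.02
PE = 1096.6599 * 1.02 = 1118.5931 J

1118.5931 J


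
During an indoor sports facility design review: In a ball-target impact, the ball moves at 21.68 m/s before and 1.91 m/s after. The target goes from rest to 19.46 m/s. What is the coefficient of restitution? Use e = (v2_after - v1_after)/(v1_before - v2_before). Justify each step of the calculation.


e = (v2_after - v1_after) / (v1_before - v2_before)
Numerator = 19.46 - 1.91 = 17.55
Denominator = 21.68 - 0 = 21.68
e = 17.55 / 21.68 = 0.8095

0.8095


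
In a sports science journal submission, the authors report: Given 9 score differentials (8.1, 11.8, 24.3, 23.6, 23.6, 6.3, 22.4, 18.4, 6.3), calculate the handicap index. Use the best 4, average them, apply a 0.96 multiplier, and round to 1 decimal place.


All differentials: 8.1, 11.8, 24.3, 23.6, 23.6, 6.3, 22.4, 18.4, 6.3
Sorted: 6.3, 6.3, 8.1, 11.8, 18.4, 22.4, 23.6, 23.6, 24.3
Best 4: 6.3, 6.3, 8.1, 11.8
Average of best = 32.5 / 4 = 8.125
Raw index = 8.125 * 0.96 = 7.8
Handicap index = round(7.8, 1) = 7.8

7.8


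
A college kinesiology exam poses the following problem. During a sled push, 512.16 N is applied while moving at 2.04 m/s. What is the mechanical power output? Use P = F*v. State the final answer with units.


P = F * v
P = 512.16 * 2.04
P = 1044.8064 W

1044.8064 W


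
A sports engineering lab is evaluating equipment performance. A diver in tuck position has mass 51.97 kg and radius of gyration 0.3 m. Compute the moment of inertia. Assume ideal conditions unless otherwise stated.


I = m * k^2
I = 51.97 * 0.3^2
I = 51.97 * 0.09 = 4.6773 kg*m^2

4.6773 kg*m^2


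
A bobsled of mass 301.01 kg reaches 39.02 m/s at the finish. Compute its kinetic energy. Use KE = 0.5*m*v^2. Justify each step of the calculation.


KE = 0.5 * m * v^2
KE = 0.5 * 301.01 * 39.02^2
KE = 0.5 * 301.01 * 1522.5604 = 229152.953 J

229152.953 J


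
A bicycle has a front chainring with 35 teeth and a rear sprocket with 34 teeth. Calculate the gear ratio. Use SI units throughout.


GR = front_teeth / rear_teeth
GR = 35 / 34
GR = 1.0294

1.0294


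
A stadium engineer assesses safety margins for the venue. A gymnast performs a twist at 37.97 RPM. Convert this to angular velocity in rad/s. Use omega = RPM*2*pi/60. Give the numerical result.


omega = RPM * 2 * pi / 60
omega = 37.97 * 2 * 3.14159 / 60
omega = 238.5725 / 60 = 3.9762 rad/s

3.9762 rad/s


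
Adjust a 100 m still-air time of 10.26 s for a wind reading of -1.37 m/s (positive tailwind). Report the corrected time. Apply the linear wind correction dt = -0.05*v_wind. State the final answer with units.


dt = -0.05 * v_wind = -0.05 * -1.37 = 0.0685 s
t_corrected = t_still + dt = 10.26 + (0.0685)
t_corrected = 10.3285 s

10.3285 s


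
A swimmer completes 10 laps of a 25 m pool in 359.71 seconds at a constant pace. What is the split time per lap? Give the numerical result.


Split time = total_time / n_laps = 359.71 / 10
Split time = 35.971 s per lap

35.971 s


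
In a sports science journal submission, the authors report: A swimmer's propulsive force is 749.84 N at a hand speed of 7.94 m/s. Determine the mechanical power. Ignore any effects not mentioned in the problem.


P = F * v
P = 749.84 * 7.94
P = 5953.7296 W

5953.7296 W


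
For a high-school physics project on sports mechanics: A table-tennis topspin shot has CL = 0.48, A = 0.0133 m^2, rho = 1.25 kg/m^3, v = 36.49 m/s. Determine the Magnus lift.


FM = 0.5 * CL * rho * A * v^2
FM = 0.5 * 0.48 * 1.25 * 0.0133 * 36.49^2
v^2 = 1331.5201
FM = 0.5 * 0.48 * 1.25 * 0.0133 * 1331.5201 = 5.3128 N

5.3128 N


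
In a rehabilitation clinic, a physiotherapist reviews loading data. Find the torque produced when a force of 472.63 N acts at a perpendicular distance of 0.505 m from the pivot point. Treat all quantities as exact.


tau = F * d
tau = 472.63 * 0.505
tau = 238.6781 N*m

238.6781 N*m


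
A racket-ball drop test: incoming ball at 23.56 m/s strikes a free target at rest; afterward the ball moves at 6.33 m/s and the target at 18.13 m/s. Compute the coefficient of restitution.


e = (v2_after - v1_after) / (v1_before - v2_before)
Numerator = 18.13 - 6.33 = 11.8
Denominator = 23.56 - 0 = 23.56
e = 11.8 / 23.56 = 0.5008

0.5008


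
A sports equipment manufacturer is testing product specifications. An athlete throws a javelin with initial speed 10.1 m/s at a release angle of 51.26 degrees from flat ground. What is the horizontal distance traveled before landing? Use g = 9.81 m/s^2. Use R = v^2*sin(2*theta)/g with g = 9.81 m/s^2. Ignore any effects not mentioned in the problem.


R = v^2 * sin(2*theta) / g
Convert angle to radians: theta = 51.26 deg = 0.8947 rad
sin(2*theta) = sin(1.7893) = 0.9762
R = 10.1^2 * 0.9762 / 9.81
R = 102.01 * 0.9762 / 9.81 = 10.1513 m

10.1513 m


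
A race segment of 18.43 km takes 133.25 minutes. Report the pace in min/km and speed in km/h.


Pace = time / distance = 133.25 min / 18.43 km = 7.2301 min/km
Speed = distance / time_in_hours = 18.43 / 2.2208 hr
Speed = 8.2987 km/h

7.2301 min/km, 8.2987 km/h


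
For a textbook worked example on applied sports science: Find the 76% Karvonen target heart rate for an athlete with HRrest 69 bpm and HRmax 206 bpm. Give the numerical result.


Target = HRrest + pct*(HRmax - HRrest)
Heart rate reserve = HRmax - HRrest = 206 - 69 = 137 bpm
Fraction = 76% = 0.76
Target = 69 + 0.76 * 137
Target = 69 + 104.12 = 173.12 bpm

173.12 bpm


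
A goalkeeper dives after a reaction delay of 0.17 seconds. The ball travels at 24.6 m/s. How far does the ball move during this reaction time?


d = v * t
d = 24.6 * 0.17
d = 4.182 m

4.182 m


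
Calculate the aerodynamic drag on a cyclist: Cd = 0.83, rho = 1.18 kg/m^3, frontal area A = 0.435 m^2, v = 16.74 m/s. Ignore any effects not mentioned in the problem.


Fd = 0.5 * Cd * rho * A * v^2
Fd = 0.5 * 0.83 * 1.18 * 0.435 * 16.74^2
v^2 = 280.2276
Fd = 0.5 * 0.83 * 1.18 * 0.435 * 280.2276 = 59.6939 N

59.6939 N


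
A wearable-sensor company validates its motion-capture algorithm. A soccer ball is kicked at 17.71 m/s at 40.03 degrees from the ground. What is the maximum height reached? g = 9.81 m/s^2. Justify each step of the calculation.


H = (v*sin(theta))^2 / (2*g)
vy = v*sin(theta) = 17.71 * sin(40.03 deg) = 11.3909 m/s
H = vy^2 / (2*g) = 129.7519 / (2*9.81)
H = 129.7519 / 19.62 = 6.6132 m

6.6132 m


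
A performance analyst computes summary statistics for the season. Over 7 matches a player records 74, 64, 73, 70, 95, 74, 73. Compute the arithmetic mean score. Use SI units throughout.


Average = sum / n
Sum = 523
Average = 523 / 7 = 74.7143

74.7143


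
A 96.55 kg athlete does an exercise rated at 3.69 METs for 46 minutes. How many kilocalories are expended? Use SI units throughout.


kcal = MET * mass * time_hr
Convert time: 46 min = 0.7667 hr
kcal = 3.69 * 96.55 * 0.7667
kcal = 273.1399 kcal

273.1399 kcal


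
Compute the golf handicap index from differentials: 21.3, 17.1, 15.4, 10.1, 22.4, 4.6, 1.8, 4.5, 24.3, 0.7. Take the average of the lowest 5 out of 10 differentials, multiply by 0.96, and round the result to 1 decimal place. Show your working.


All differentials: 21.3, 17.1, 15.4, 10.1, 22.4, 4.6, 1.8, 4.5, 24.3, 0.7
Sorted: 0.7, 1.8, 4.5, 4.6, 10.1, 15.4, 17.1, 21.3, 22.4, 24.3
Best 5: 0.7, 1.8, 4.5, 4.6, 10.1
Average of best = 21.7 / 5 = 4.34
Raw index = 4.34 * 0.96 = 4.1664
Handicap index = round(4.1664, 1) = 4.2

4.2


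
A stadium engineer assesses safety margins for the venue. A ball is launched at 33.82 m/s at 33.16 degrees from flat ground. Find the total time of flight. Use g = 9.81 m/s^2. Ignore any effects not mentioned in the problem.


T = 2*v*sin(theta)/g
sin(theta) = sin(33.16 deg) = 0.547
T = 2*33.82*0.547 / 9.81
T = 36.9977 / 9.81 = 3.7714 s

3.7714 s


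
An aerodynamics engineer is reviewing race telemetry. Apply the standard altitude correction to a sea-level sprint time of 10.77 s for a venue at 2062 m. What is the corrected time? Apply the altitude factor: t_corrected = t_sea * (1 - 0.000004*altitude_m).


Correction factor = 1 - 0.000004 * 2062 = 0.991752
t_corrected = t_sea * factor = 10.77 * 0.991752
t_corrected = 10.6812 s

10.6812 s


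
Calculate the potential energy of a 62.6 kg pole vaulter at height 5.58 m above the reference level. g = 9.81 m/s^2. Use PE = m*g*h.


PE = m * g * h
PE = 62.6 * 9.81 * 5.58
PE = 614.106 * 5.58 = 3426.7115 J

3426.7115 J


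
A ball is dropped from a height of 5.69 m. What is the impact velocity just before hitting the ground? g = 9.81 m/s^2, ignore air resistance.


v = sqrt(2 * g * h)
v = sqrt(2 * 9.81 * 5.69)
v = sqrt(111.6378) = 10.5659 m/s

10.5659 m/s


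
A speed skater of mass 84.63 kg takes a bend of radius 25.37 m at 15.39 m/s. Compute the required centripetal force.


Fc = m * v^2 / r
v^2 = 15.39^2 = 236.8521
Fc = 84.63 * 236.8521 / 25.37
Fc = 20044.7932 / 25.37 = 790.0983 N

790.0983 N


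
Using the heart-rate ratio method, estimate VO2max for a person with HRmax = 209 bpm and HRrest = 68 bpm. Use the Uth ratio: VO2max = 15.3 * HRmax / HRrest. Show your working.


VO2max = 15.3 * HRmax / HRrest
VO2max = 15.3 * 209 / 68
VO2max = 3197.7 / 68 = 47.025 mL/kg/min

47.025 mL/kg/min


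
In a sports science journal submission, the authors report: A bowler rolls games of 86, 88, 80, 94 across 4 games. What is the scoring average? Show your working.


Average = sum / n
Sum = 348
Average = 348 / 4 = 87

87


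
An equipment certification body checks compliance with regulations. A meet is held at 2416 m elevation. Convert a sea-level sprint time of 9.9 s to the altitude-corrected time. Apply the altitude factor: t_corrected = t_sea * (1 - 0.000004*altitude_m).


Correction factor = 1 - 0.000004 * 2416 = 0.990336
t_corrected = t_sea * factor = 9.9 * 0.990336
t_corrected = 9.8043 s

9.8043 s


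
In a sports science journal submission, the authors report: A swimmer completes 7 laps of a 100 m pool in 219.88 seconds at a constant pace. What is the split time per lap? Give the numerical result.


Split time = total_time / n_laps = 219.88 / 7
Split time = 31.4114 s per lap

31.4114 s


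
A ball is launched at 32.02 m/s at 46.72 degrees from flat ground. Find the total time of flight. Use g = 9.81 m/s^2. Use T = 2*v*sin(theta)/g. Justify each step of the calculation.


T = 2*v*sin(theta)/g
sin(theta) = sin(46.72 deg) = 0.728
T = 2*32.02*0.728 / 9.81
T = 46.6219 / 9.81 = 4.7525 s

4.7525 s


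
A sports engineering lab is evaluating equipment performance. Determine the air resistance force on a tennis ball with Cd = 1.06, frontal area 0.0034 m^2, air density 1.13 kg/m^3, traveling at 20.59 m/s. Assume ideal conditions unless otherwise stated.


Fd = 0.5 * Cd * rho * A * v^2
Fd = 0.5 * 1.06 * 1.13 * 0.0034 * 20.59^2
v^2 = 423.9481
Fd = 0.5 * 1.06 * 1.13 * 0.0034 * 423.9481 = 0.8633 N

0.8633 N


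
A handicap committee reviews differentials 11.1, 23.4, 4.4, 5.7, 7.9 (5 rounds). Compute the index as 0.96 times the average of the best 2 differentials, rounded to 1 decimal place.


All differentials: 11.1, 23.4, 4.4, 5.7, 7.9
Sorted: 4.4, 5.7, 7.9, 11.1, 23.4
Best 2: 4.4, 5.7
Average of best = 10.1 / 2 = 5.05
Raw index = 5.05 * 0.96 = 4.848
Handicap index = round(4.848, 1) = 4.8

4.8


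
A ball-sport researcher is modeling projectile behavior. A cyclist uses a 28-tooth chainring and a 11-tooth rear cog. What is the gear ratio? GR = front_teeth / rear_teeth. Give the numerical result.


GR = front_teeth / rear_teeth
GR = 28 / 11
GR = 2.5455

2.5455


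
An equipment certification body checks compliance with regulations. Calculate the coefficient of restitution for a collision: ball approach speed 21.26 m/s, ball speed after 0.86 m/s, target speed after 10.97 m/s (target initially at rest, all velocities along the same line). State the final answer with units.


e = (v2_after - v1_after) / (v1_before - v2_before)
Numerator = 10.97 - 0.86 = 10.11
Denominator = 21.26 - 0 = 21.26
e = 10.11 / 21.26 = 0.4755

0.4755


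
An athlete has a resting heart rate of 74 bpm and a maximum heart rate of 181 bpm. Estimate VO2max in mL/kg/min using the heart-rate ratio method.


VO2max = 15.3 * HRmax / HRrest
VO2max = 15.3 * 181 / 74
VO2max = 2769.3 / 74 = 37.423 mL/kg/min

37.423 mL/kg/min


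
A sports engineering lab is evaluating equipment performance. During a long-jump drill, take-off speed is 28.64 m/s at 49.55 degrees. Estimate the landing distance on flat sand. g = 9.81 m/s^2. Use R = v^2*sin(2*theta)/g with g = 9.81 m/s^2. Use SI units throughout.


R = v^2 * sin(2*theta) / g
Convert angle to radians: theta = 49.55 deg = 0.8648 rad
sin(2*theta) = sin(1.7296) = 0.9874
R = 28.64^2 * 0.9874 / 9.81
R = 820.2496 * 0.9874 / 9.81 = 82.5612 m

82.5612 m


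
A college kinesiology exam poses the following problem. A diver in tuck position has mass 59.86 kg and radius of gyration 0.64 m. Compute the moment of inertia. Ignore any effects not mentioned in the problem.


I = m * k^2
I = 59.86 * 0.64^2
I = 59.86 * 0.4096 = 24.5187 kg*m^2

24.5187 kg*m^2


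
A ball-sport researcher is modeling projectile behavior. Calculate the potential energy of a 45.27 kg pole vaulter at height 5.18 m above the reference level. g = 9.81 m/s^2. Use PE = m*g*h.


PE = m * g * h
PE = 45.27 * 9.81 * 5.18
PE = 444.0987 * 5.18 = 2300.4313 J

2300.4313 J


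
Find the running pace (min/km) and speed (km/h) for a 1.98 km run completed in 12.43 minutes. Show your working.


Pace = time / distance = 12.43 min / 1.98 km = 6.2778 min/km
Speed = distance / time_in_hours = 1.98 / 0.2072 hr
Speed = 9.5575 km/h

6.2778 min/km, 9.5575 km/h


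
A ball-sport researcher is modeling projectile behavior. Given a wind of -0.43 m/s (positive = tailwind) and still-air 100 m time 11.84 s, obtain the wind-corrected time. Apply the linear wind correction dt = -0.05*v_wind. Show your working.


dt = -0.05 * v_wind = -0.05 * -0.43 = 0.0215 s
t_corrected = t_still + dt = 11.84 + (0.0215)
t_corrected = 11.8615 s

11.8615 s


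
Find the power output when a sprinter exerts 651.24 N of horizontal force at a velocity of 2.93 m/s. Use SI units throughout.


P = F * v
P = 651.24 * 2.93
P = 1908.1332 W

1908.1332 W


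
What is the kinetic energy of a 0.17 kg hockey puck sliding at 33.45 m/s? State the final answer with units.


KE = 0.5 * m * v^2
KE = 0.5 * 0.17 * 33.45^2
KE = 0.5 * 0.17 * 1118.9025 = 95.1067 J

95.1067 J


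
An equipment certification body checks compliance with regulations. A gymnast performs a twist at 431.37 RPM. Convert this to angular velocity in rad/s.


omega = RPM * 2 * pi / 60
omega = 431.37 * 2 * 3.14159 / 60
omega = 2710.3776 / 60 = 45.173 rad/s

45.173 rad/s


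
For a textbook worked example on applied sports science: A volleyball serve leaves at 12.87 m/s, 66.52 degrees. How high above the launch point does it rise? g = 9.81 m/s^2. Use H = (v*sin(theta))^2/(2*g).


H = (v*sin(theta))^2 / (2*g)
vy = v*sin(theta) = 12.87 * sin(66.52 deg) = 11.8044 m/s
H = vy^2 / (2*g) = 139.3428 / (2*9.81)
H = 139.3428 / 19.62 = 7.1021 m

7.1021 m


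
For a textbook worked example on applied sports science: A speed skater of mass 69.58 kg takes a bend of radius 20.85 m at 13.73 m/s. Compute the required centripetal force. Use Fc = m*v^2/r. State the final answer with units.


Fc = m * v^2 / r
v^2 = 13.73^2 = 188.5129
Fc = 69.58 * 188.5129 / 20.85
Fc = 13116.7276 / 20.85 = 629.0996 N

629.0996 N


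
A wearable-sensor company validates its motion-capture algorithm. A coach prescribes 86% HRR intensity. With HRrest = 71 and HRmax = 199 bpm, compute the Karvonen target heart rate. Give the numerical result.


Target = HRrest + pct*(HRmax - HRrest)
Heart rate reserve = HRmax - HRrest = 199 - 71 = 128 bpm
Fraction = 86% = 0.86
Target = 71 + 0.86 * 128
Target = 71 + 110.08 = 181.08 bpm

181.08 bpm


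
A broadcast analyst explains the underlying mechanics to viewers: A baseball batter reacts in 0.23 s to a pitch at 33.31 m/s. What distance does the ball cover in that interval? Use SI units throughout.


d = v * t
d = 33.31 * 0.23
d = 7.6613 m

7.6613 m


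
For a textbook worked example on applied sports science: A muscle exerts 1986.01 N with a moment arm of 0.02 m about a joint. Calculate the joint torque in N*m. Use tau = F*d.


tau = F * d
tau = 1986.01 * 0.02
tau = 39.7202 N*m

39.7202 N*m


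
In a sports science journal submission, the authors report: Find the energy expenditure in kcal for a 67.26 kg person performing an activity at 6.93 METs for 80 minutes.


kcal = MET * mass * time_hr
Convert time: 80 min = 1.3333 hr
kcal = 6.93 * 67.26 * 1.3333
kcal = 621.4824 kcal

621.4824 kcal


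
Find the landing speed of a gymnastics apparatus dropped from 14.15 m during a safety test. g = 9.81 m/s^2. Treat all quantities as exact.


v = sqrt(2 * g * h)
v = sqrt(2 * 9.81 * 14.15)
v = sqrt(277.623) = 16.662 m/s

16.662 m/s


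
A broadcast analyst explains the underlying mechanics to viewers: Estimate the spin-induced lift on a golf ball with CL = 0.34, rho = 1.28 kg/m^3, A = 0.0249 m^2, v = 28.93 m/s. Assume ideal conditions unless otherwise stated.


FM = 0.5 * CL * rho * A * v^2
FM = 0.5 * 0.34 * 1.28 * 0.0249 * 28.93^2
v^2 = 836.9449
FM = 0.5 * 0.34 * 1.28 * 0.0249 * 836.9449 = 4.5348 N

4.5348 N


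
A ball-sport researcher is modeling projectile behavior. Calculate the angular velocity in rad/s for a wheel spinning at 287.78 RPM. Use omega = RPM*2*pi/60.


omega = RPM * 2 * pi / 60
omega = 287.78 * 2 * 3.14159 / 60
omega = 1808.1751 / 60 = 30.1363 rad/s

30.1363 rad/s


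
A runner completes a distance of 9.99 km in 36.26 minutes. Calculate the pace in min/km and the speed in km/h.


Pace = time / distance = 36.26 min / 9.99 km = 3.6296 min/km
Speed = distance / time_in_hours = 9.99 / 0.6043 hr
Speed = 16.5306 km/h

3.6296 min/km, 16.5306 km/h


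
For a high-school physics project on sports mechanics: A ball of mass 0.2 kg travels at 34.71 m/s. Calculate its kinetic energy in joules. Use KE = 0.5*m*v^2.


KE = 0.5 * m * v^2
KE = 0.5 * 0.2 * 34.71^2
KE = 0.5 * 0.2 * 1204.7841 = 120.4784 J

120.4784 J


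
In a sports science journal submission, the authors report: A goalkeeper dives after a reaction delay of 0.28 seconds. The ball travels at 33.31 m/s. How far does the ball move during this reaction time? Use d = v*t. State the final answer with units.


d = v * t
d = 33.31 * 0.28
d = 9.3268 m

9.3268 m


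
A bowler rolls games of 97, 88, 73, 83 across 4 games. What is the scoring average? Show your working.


Average = sum / n
Sum = 341
Average = 341 / 4 = 85.25

85.25


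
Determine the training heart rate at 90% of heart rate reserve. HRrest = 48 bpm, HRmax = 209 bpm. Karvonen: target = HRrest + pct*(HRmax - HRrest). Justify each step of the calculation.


Target = HRrest + pct*(HRmax - HRrest)
Heart rate reserve = HRmax - HRrest = 209 - 48 = 161 bpm
Fraction = 90% = 0.9
Target = 48 + 0.9 * 161
Target = 48 + 144.9 = 192.9 bpm

192.9 bpm


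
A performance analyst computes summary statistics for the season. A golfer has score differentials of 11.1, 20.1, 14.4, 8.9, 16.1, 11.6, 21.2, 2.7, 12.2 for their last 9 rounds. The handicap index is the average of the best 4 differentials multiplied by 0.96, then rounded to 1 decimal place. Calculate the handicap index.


All differentials: 11.1, 20.1, 14.4, 8.9, 16.1, 11.6, 21.2, 2.7, 12.2
Sorted: 2.7, 8.9, 11.1, 11.6, 12.2, 14.4, 16.1, 20.1, 21.2
Best 4: 2.7, 8.9, 11.1, 11.6
Average of best = 34.3 / 4 = 8.575
Raw index = 8.575 * 0.96 = 8.232
Handicap index = round(8.232, 1) = 8.2

8.2


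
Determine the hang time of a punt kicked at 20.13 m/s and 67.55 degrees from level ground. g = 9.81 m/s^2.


T = 2*v*sin(theta)/g
sin(theta) = sin(67.55 deg) = 0.9242
T = 2*20.13*0.9242 / 9.81
T = 37.2088 / 9.81 = 3.7929 s

3.7929 s


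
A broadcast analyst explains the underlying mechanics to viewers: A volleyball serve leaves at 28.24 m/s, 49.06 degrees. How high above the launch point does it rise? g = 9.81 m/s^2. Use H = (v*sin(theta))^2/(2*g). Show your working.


H = (v*sin(theta))^2 / (2*g)
vy = v*sin(theta) = 28.24 * sin(49.06 deg) = 21.3324 m/s
H = vy^2 / (2*g) = 455.0708 / (2*9.81)
H = 455.0708 / 19.62 = 23.1942 m

23.1942 m


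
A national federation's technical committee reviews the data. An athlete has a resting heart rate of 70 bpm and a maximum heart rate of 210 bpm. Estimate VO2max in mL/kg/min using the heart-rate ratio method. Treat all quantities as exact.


VO2max = 15.3 * HRmax / HRrest
VO2max = 15.3 * 210 / 70
VO2max = 3213 / 70 = 45.9 mL/kg/min

45.9 mL/kg/min


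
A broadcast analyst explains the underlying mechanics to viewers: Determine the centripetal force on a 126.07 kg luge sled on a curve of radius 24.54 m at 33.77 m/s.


Fc = m * v^2 / r
v^2 = 33.77^2 = 1140.4129
Fc = 126.07 * 1140.4129 / 24.54
Fc = 143771.8543 / 24.54 = 5858.6738 N

5858.6738 N


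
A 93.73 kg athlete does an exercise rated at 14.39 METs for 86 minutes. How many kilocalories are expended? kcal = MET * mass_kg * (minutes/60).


kcal = MET * mass * time_hr
Convert time: 86 min = 1.4333 hr
kcal = 14.39 * 93.73 * 1.4333
kcal = 1933.2437 kcal

1933.2437 kcal


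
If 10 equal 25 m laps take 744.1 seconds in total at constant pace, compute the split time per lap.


Split time = total_time / n_laps = 744.1 / 10
Split time = 74.41 s per lap

74.41 s


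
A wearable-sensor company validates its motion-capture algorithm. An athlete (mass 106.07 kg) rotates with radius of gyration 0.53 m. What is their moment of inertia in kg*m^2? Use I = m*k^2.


I = m * k^2
I = 106.07 * 0.53^2
I = 106.07 * 0.2809 = 29.7951 kg*m^2

29.7951 kg*m^2


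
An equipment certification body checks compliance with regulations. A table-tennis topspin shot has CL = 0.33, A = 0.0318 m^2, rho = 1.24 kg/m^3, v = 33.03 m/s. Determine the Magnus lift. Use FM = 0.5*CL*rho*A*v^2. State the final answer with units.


FM = 0.5 * CL * rho * A * v^2
FM = 0.5 * 0.33 * 1.24 * 0.0318 * 33.03^2
v^2 = 1090.9809
FM = 0.5 * 0.33 * 1.24 * 0.0318 * 1090.9809 = 7.0982 N

7.0982 N


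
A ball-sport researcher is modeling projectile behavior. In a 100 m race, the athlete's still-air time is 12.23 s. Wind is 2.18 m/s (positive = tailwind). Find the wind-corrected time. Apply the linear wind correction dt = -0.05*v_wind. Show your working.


dt = -0.05 * v_wind = -0.05 * 2.18 = -0.109 s
t_corrected = t_still + dt = 12.23 + (-0.109)
t_corrected = 12.121 s

12.121 s


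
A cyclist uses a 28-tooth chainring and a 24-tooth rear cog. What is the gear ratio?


GR = front_teeth / rear_teeth
GR = 28 / 24
GR = 1.1667

1.1667


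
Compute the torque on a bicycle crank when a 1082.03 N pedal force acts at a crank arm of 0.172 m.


tau = F * d
tau = 1082.03 * 0.172
tau = 186.1092 N*m

186.1092 N*m


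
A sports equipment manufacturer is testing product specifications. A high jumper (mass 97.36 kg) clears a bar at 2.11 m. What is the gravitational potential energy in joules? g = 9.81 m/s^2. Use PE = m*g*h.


PE = m * g * h
PE = 97.36 * 9.81 * 2.11
PE = 955.1016 * 2.11 = 2015.2644 J

2015.2644 J


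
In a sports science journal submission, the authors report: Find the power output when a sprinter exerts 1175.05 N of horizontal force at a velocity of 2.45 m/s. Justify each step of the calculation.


P = F * v
P = 1175.05 * 2.45
P = 2878.8725 W

2878.8725 W


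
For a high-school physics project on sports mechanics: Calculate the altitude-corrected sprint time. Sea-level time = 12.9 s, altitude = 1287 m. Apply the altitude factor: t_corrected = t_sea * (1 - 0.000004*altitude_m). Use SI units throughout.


Correction factor = 1 - 0.000004 * 1287 = 0.994852
t_corrected = t_sea * factor = 12.9 * 0.994852
t_corrected = 12.8336 s

12.8336 s


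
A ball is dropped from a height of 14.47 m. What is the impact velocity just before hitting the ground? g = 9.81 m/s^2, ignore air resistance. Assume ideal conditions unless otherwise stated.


v = sqrt(2 * g * h)
v = sqrt(2 * 9.81 * 14.47)
v = sqrt(283.9014) = 16.8494 m/s

16.8494 m/s


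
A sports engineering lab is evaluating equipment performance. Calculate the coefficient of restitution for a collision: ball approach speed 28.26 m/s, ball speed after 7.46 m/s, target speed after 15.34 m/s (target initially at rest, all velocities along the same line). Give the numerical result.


e = (v2_after - v1_after) / (v1_before - v2_before)
Numerator = 15.34 - 7.46 = 7.88
Denominator = 28.26 - 0 = 28.26
e = 7.88 / 28.26 = 0.2788

0.2788


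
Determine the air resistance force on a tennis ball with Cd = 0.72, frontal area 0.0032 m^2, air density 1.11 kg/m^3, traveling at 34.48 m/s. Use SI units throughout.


Fd = 0.5 * Cd * rho * A * v^2
Fd = 0.5 * 0.72 * 1.11 * 0.0032 * 34.48^2
v^2 = 1188.8704
Fd = 0.5 * 0.72 * 1.11 * 0.0032 * 1188.8704 = 1.5202 N

1.5202 N


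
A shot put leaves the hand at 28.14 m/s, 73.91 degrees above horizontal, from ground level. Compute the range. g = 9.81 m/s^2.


R = v^2 * sin(2*theta) / g
Convert angle to radians: theta = 73.91 deg = 1.29 rad
sin(2*theta) = sin(2.5799) = 0.5326
R = 28.14^2 * 0.5326 / 9.81
R = 791.8596 * 0.5326 / 9.81 = 42.9897 m

42.9897 m


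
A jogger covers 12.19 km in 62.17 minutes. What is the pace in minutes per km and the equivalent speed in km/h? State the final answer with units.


Pace = time / distance = 62.17 min / 12.19 km = 5.1001 min/km
Speed = distance / time_in_hours = 12.19 / 1.0362 hr
Speed = 11.7645 km/h

5.1001 min/km, 11.7645 km/h


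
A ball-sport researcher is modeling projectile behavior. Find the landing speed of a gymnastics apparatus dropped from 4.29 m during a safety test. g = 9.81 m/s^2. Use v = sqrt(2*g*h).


v = sqrt(2 * g * h)
v = sqrt(2 * 9.81 * 4.29)
v = sqrt(84.1698) = 9.1744 m/s

9.1744 m/s


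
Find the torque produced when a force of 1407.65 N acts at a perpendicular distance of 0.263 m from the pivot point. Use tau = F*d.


tau = F * d
tau = 1407.65 * 0.263
tau = 370.212 N*m

370.212 N*m


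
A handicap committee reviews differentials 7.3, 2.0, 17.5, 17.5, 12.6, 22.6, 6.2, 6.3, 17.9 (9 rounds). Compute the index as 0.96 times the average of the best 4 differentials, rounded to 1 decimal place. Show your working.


All differentials: 7.3, 2.0, 17.5, 17.5, 12.6, 22.6, 6.2, 6.3, 17.9
Sorted: 2.0, 6.2, 6.3, 7.3, 12.6, 17.5, 17.5, 17.9, 22.6
Best 4: 2.0, 6.2, 6.3, 7.3
Average of best = 21.8 / 4 = 5.45
Raw index = 5.45 * 0.96 = 5.232
Handicap index = round(5.232, 1) = 5.2

5.2
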